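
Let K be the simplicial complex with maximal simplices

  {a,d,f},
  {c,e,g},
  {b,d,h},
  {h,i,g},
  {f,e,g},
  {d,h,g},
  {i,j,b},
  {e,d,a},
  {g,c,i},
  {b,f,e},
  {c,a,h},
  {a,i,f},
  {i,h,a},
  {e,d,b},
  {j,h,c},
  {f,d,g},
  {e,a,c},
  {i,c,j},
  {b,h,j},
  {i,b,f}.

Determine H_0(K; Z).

Fix the vertex order a < b < c < d < e < f < g < h < i < j and write every simplex with vertices in increasing order. Then dim K = 2 and the simplices of K are:

  0-simplices (10): a, b, c, d, e, f, g, h, i, j
  1-simplices (30): ac, ad, ae, af, ah, ai, bd, be, bf, bh, bi, bj, ce, cg, ch, ci, cj, de, df, dg, dh, ef, eg, fg, fi, gh, gi, hi, hj, ij
  2-simplices (20): ace, ach, ade, adf, afi, ahi, bde, bdh, bef, bfi, bhj, bij, ceg, cgi, chj, cij, dfg, dgh, efg, ghi

giving chain groups C_0 ≅ Z^10, C_1 ≅ Z^30, C_2 ≅ Z^20.

Boundary ∂_1: C_1 → C_0 maps an edge to its endpoints' difference, ∂[p,q] = q − p. For instance
  ∂de = e − d.
The 10×30 boundary matrix has rank 9 and Smith normal form diag(1,1,1,1,1,1,1,1,1).

The boundary map ∂_2: C_2 → C_1 maps a triangle to the signed sum of its edges. For instance
  ∂afi = fi − ai + af,
  ∂adf = df − af + ad.
The 30×20 boundary matrix has rank 20 and Smith normal form diag(1,1,1,1,1,1,1,1,1,1,1,1,1,1,1,1,1,1,1,2).

Now H_k = ker ∂_k / im ∂_{k+1}, so:

  H_0: rank C_0 − rank ∂_1 = 10 − 9 = 1, and the invariant factors of ∂_1 are all 1, so H_0 ≅ Z.

(K is a triangulation of the Klein bottle.)

H_0 = Z.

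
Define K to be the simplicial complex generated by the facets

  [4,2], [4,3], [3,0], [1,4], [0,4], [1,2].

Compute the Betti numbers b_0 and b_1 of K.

b_0 = 1, b_1 = 2.

K has 5 vertices, 6 edges.
rank ∂_0 = 0, rank ∂_1 = 4 ⇒ b_0 = 5 − 0 − 4 = 1; all invariant factors of ∂_1 are 1 so no torsion. So H_0 = Z.
rank ∂_1 = 4, rank ∂_2 = 0 ⇒ b_1 = 6 − 4 − 0 = 2. So H_1 = Z^2.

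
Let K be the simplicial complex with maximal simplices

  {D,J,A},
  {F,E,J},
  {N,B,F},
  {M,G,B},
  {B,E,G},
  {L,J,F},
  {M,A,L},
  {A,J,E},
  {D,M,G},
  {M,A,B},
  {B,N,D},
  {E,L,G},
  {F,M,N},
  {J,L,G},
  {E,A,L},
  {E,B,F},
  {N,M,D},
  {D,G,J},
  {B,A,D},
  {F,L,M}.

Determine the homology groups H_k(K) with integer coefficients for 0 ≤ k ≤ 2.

Fix the vertex order A < B < D < E < F < G < J < L < M < N and write every simplex with vertices in increasing order. Then dim K = 2 and the simplices of K are:

  0-simplices (10): A, B, D, E, F, G, J, L, M, N
  1-simplices (30): AB, AD, AE, AJ, AL, AM, BD, BE, BF, BG, BM, BN, DG, DJ, DM, DN, EF, EG, EJ, EL, FJ, FL, FM, FN, GJ, GL, GM, JL, LM, MN
  2-simplices (20): ABD, ABM, ADJ, AEJ, AEL, ALM, BDN, BEF, BEG, BFN, BGM, DGJ, DGM, DMN, EFJ, EGL, FJL, FLM, FMN, GJL

giving chain groups C_0 ≅ Z^10, C_1 ≅ Z^30, C_2 ≅ Z^20.

Boundary ∂_1: C_1 → C_0 maps an edge to its endpoints' difference, ∂[p,q] = q − p.
This gives a 10×30 integer matrix of rank 9; reducing to Smith normal form yields diagonal entries (1,1,1,1,1,1,1,1,1).

∂_2: C_2 → C_1 acts by ∂[p,q,r] = [q,r] − [p,r] + [p,q]. For instance
  ∂BDN = DN − BN + BD,
  ∂ABD = BD − AD + AB.
This gives a 30×20 integer matrix of rank 20; reducing to Smith normal form yields diagonal entries (1,1,1,1,1,1,1,1,1,1,1,1,1,1,1,1,1,1,1,2).

Now H_k = ker ∂_k / im ∂_{k+1}, so:

  H_0: rank C_0 − rank ∂_1 = 10 − 9 = 1, and the invariant factors of ∂_1 are all 1, so H_0 = Z.
  H_1: rank ker ∂_1 − rank ∂_2 = (30 − 9) − 20 = 1, and ∂_2 has invariant factor 2 > 1, so H_1 = Z ⊕ Z/2Z.
  H_2: rank ker ∂_2 − rank ∂_3 = (20 − 20) − 0 = 0, and there is no ∂_3, so H_2 = 0.

(K is a triangulation of the Klein bottle.)

H_0 = Z,  H_1 = Z ⊕ Z/2Z,  H_2 = 0.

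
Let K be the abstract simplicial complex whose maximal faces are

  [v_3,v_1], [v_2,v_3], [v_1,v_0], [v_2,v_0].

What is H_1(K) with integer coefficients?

H_1 ≅ Z.

Order the vertices as v_0 < v_1 < v_2 < v_3. Listing each simplex with vertices in this order, K has dimension 1 with simplices:

  0-simplices (4): [v_0], [v_1], [v_2], [v_3]
  1-simplices (4): [v_0,v_1], [v_0,v_2], [v_1,v_3], [v_2,v_3]

so the chain groups are C_0 ≅ Z^4, C_1 ≅ Z^4.

Boundary ∂_1: C_1 → C_0 sends each edge [p,q] (with p < q) to q − p. For instance
  ∂[v_0,v_2] = [v_2] − [v_0].
The 4×4 boundary matrix has rank 3 and Smith normal form diag(1,1,1).

From H_k ≅ ker(∂_k) / im(∂_{k+1}) we obtain:

  H_1: rank ker ∂_1 − rank ∂_2 = (4 − 3) − 0 = 1, and there is no ∂_2, so H_1 = Z.

(K is a triangulation of the circle S^1.)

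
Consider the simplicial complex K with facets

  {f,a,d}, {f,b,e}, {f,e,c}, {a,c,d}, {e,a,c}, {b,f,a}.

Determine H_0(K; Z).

We work with the vertex ordering a < b < c < d < e < f. The simplices of K, each written with vertices in increasing order, are:

  0-simplices (6): a, b, c, d, e, f
  1-simplices (12): ab, ac, ad, ae, af, be, bf, cd, ce, cf, df, ef
  2-simplices (6): abf, acd, ace, adf, bef, cef

Hence C_0 ≅ Z^6, C_1 ≅ Z^12, C_2 ≅ Z^6.

∂_1: C_1 → C_0 sends each edge [p,q] (with p < q) to q − p. For instance
  ∂cf = f − c.
The resulting 6×12 matrix has rank 5, and its Smith normal form has invariant factors (1,1,1,1,1).

∂_2: C_2 → C_1 maps a triangle to the signed sum of its edges. For instance
  ∂abf = bf − af + ab,
  ∂adf = df − af + ad.
As a 12×6 matrix over Z this has rank 6, with invariant factors (1,1,1,1,1,1).

Now H_k = ker ∂_k / im ∂_{k+1}, so:

  H_0: rank C_0 − rank ∂_1 = 6 − 5 = 1, and the invariant factors of ∂_1 are all 1, so H_0 ≅ Z.

(K is a triangulation of the cylinder S^1 x I.)

H_0 ≅ Z.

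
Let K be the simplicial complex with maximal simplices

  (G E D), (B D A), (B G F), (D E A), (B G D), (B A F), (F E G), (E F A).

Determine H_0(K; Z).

Fix the vertex order A < B < D < E < F < G and write every simplex with vertices in increasing order. Then dim K = 2 and the simplices of K are:

  0-simplices (6): A, B, D, E, F, G
  1-simplices (12): AB, AD, AE, AF, BD, BF, BG, DE, DG, EF, EG, FG
  2-simplices (8): ABD, ABF, ADE, AEF, BDG, BFG, DEG, EFG

so the chain groups are C_0 ≅ Z^6, C_1 ≅ Z^12, C_2 ≅ Z^8.

The boundary map ∂_1: C_1 → C_0 is given by ∂[p,q] = [q] − [p]. For instance
  ∂BD = D − B.
As a 6×12 matrix over Z this has rank 5, with invariant factors (1,1,1,1,1).

∂_2: C_2 → C_1 maps a triangle to the signed sum of its edges. For instance
  ∂ADE = DE − AE + AD,
  ∂BFG = FG − BG + BF.
The 12×8 boundary matrix has rank 7 and Smith normal form diag(1,1,1,1,1,1,1).

Reading off H_k = ker ∂_k / im ∂_{k+1}:

  H_0: rank C_0 − rank ∂_1 = 6 − 5 = 1, and the invariant factors of ∂_1 are all 1, so H_0 = Z.

H_0 ≅ Z.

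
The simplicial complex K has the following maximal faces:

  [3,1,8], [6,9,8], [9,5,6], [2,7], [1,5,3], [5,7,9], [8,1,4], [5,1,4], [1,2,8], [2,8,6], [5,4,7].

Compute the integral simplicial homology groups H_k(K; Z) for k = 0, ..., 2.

Order the vertices as 1 < 2 < 3 < 4 < 5 < 6 < 7 < 8 < 9. Listing each simplex with vertices in this order, K has dimension 2 with simplices:

  0-simplices (9): [1], [2], [3], [4], [5], [6], [7], [8], [9]
  1-simplices (20): [1,2], [1,3], [1,4], [1,5], [1,8], [2,6], [2,7], [2,8], [3,5], [3,8], [4,5], [4,7], [4,8], [5,6], [5,7], [5,9], [6,8], [6,9], [7,9], [8,9]
  2-simplices (10): [1,2,8], [1,3,5], [1,3,8], [1,4,5], [1,4,8], [2,6,8], [4,5,7], [5,6,9], [5,7,9], [6,8,9]

so the chain groups are C_0 ≅ Z^9, C_1 ≅ Z^20, C_2 ≅ Z^10.

The boundary map ∂_1: C_1 → C_0 maps an edge to its endpoints' difference, ∂[p,q] = q − p. For instance
  ∂[6,9] = [9] − [6].
The resulting 9×20 matrix has rank 8, and its Smith normal form has invariant factors (1,1,1,1,1,1,1,1).

Boundary ∂_2: C_2 → C_1 sends each 2-simplex [p,q,r] to [q,r] − [p,r] + [p,q]. For instance
  ∂[1,2,8] = [2,8] − [1,8] + [1,2],
  ∂[1,3,8] = [3,8] − [1,8] + [1,3].
As a 20×10 matrix over Z this has rank 10, with invariant factors (1,1,1,1,1,1,1,1,1,1).

From H_k ≅ ker(∂_k) / im(∂_{k+1}) we obtain:

  H_0: rank C_0 − rank ∂_1 = 9 − 8 = 1, and the invariant factors of ∂_1 are all 1, so H_0 ≅ Z.
  H_1: rank ker ∂_1 − rank ∂_2 = (20 − 8) − 10 = 2, and the invariant factors of ∂_2 are all 1, so H_1 ≅ Z^2.
  H_2: rank ker ∂_2 − rank ∂_3 = (10 − 10) − 0 = 0, and there is no ∂_3, so H_2 ≅ 0.

H_0 ≅ Z,  H_1 ≅ Z^2,  H_2 = 0.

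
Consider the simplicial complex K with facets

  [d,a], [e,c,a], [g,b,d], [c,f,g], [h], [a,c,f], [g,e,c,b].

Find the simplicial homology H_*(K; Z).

Order the vertices as a < b < c < d < e < f < g < h. Listing each simplex with vertices in this order, K has dimension 3 with simplices:

  0-simplices (8): a, b, c, d, e, f, g, h
  1-simplices (14): ac, ad, ae, af, bc, bd, be, bg, ce, cf, cg, dg, eg, fg
  2-simplices (8): ace, acf, bce, bcg, bdg, beg, ceg, cfg
  3-simplices (1): bceg

giving chain groups C_0 ≅ Z^8, C_1 ≅ Z^14, C_2 ≅ Z^8, C_3 ≅ Z^1.

∂_1: C_1 → C_0 is given by ∂[p,q] = [q] − [p].
The resulting 8×14 matrix has rank 6, and its Smith normal form has invariant factors (1,1,1,1,1,1).

∂_2: C_2 → C_1 acts by ∂[p,q,r] = [q,r] − [p,r] + [p,q]. For instance
  ∂ceg = eg − cg + ce,
  ∂bdg = dg − bg + bd.
As a 14×8 matrix over Z this has rank 7, with invariant factors (1,1,1,1,1,1,1).

Boundary ∂_3: C_3 → C_2 sends each 3-simplex σ to the alternating sum Σ_i (−1)^i (σ with its i-th vertex removed). For instance
  ∂bceg = ceg − beg + bcg − bce.
The resulting 8×1 matrix has rank 1, and its Smith normal form has invariant factors (1).

Computing H_k = (kernel of ∂_k) / (image of ∂_{k+1}):

  H_0: rank C_0 − rank ∂_1 = 8 − 6 = 2, and the invariant factors of ∂_1 are all 1, so H_0 ≅ Z^2.
  H_1: rank ker ∂_1 − rank ∂_2 = (14 − 6) − 7 = 1, and the invariant factors of ∂_2 are all 1, so H_1 ≅ Z.
  H_2: rank ker ∂_2 − rank ∂_3 = (8 − 7) − 1 = 0, and the invariant factors of ∂_3 are all 1, so H_2 ≅ 0.
  H_3: rank ker ∂_3 − rank ∂_4 = (1 − 1) − 0 = 0, and there is no ∂_4, so H_3 ≅ 0.

H_0 = Z^2,  H_1 = Z,  H_2 = 0,  H_3 = 0.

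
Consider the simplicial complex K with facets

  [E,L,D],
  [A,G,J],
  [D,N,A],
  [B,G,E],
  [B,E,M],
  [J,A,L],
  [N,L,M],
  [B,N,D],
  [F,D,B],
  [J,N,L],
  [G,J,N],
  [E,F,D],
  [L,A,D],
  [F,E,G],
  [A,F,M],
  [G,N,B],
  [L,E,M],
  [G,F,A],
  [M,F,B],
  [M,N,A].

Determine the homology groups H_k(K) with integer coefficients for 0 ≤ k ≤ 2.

H_0 ≅ Z,  H_1 ≅ Z ⊕ Z/2Z,  H_2 = 0.

Order the vertices as A < B < D < E < F < G < J < L < M < N. Listing each simplex with vertices in this order, K has dimension 2 with simplices:

  0-simplices (10): A, B, D, E, F, G, J, L, M, N
  1-simplices (30): AD, AF, AG, AJ, AL, AM, AN, BD, BE, BF, BG, BM, BN, DE, DF, DL, DN, EF, EG, EL, EM, FG, FM, GJ, GN, JL, JN, LM, LN, MN
  2-simplices (20): ADL, ADN, AFG, AFM, AGJ, AJL, AMN, BDF, BDN, BEG, BEM, BFM, BGN, DEF, DEL, EFG, ELM, GJN, JLN, LMN

so the chain groups are C_0 ≅ Z^10, C_1 ≅ Z^30, C_2 ≅ Z^20.

The boundary map ∂_1: C_1 → C_0 is given by ∂[p,q] = [q] − [p]. For instance
  ∂DL = L − D.
The 10×30 boundary matrix has rank 9 and Smith normal form diag(1,1,1,1,1,1,1,1,1).

Boundary ∂_2: C_2 → C_1 acts by ∂[p,q,r] = [q,r] − [p,r] + [p,q]. For instance
  ∂BGN = GN − BN + BG,
  ∂LMN = MN − LN + LM.
As a 30×20 matrix over Z this has rank 20, with invariant factors (1,1,1,1,1,1,1,1,1,1,1,1,1,1,1,1,1,1,1,2).

From H_k ≅ ker(∂_k) / im(∂_{k+1}) we obtain:

  H_0: rank C_0 − rank ∂_1 = 10 − 9 = 1, and the invariant factors of ∂_1 are all 1, so H_0 ≅ Z.
  H_1: rank ker ∂_1 − rank ∂_2 = (30 − 9) − 20 = 1, and ∂_2 has invariant factor 2 > 1, so H_1 ≅ Z ⊕ Z/2Z.
  H_2: rank ker ∂_2 − rank ∂_3 = (20 − 20) − 0 = 0, and there is no ∂_3, so H_2 ≅ 0.

As a check, the Euler characteristic is 10 − 30 + 20 = 0, which agrees with 1 − 1 + 0 = 0.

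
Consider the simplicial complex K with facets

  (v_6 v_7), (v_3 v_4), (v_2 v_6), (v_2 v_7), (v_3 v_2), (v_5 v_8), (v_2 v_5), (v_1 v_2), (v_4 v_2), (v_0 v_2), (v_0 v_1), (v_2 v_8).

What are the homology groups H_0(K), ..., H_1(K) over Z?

Fix the vertex order v_0 < v_1 < v_2 < v_3 < v_4 < v_5 < v_6 < v_7 < v_8 and write every simplex with vertices in increasing order. Then dim K = 1 and the simplices of K are:

  0-simplices (9): [v_0], [v_1], [v_2], [v_3], [v_4], [v_5], [v_6], [v_7], [v_8]
  1-simplices (12): [v_0,v_1], [v_0,v_2], [v_1,v_2], [v_2,v_3], [v_2,v_4], [v_2,v_5], [v_2,v_6], [v_2,v_7], [v_2,v_8], [v_3,v_4], [v_5,v_8], [v_6,v_7]

giving chain groups C_0 ≅ Z^9, C_1 ≅ Z^12.

∂_1: C_1 → C_0 is given by ∂[p,q] = [q] − [p]. For instance
  ∂[v_6,v_7] = [v_7] − [v_6].
The resulting 9×12 matrix has rank 8, and its Smith normal form has invariant factors (1,1,1,1,1,1,1,1).

Reading off H_k = ker ∂_k / im ∂_{k+1}:

  H_0: rank C_0 − rank ∂_1 = 9 − 8 = 1, and the invariant factors of ∂_1 are all 1, so H_0 ≅ Z.
  H_1: rank ker ∂_1 − rank ∂_2 = (12 − 8) − 0 = 4, and there is no ∂_2, so H_1 ≅ Z^4.

H_0 ≅ Z,  H_1 ≅ Z^4.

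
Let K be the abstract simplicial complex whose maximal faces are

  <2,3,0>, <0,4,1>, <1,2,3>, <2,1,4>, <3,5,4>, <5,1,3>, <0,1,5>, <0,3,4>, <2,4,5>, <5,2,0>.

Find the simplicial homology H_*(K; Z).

H_0 ≅ Z,  H_1 ≅ Z/2Z,  H_2 = 0.

We work with the vertex ordering 0 < 1 < 2 < 3 < 4 < 5. The simplices of K, each written with vertices in increasing order, are:

  0-simplices (6): [0], [1], [2], [3], [4], [5]
  1-simplices (15): [0,1], [0,2], [0,3], [0,4], [0,5], [1,2], [1,3], [1,4], [1,5], [2,3], [2,4], [2,5], [3,4], [3,5], [4,5]
  2-simplices (10): [0,1,4], [0,1,5], [0,2,3], [0,2,5], [0,3,4], [1,2,3], [1,2,4], [1,3,5], [2,4,5], [3,4,5]

so the chain groups are C_0 ≅ Z^6, C_1 ≅ Z^15, C_2 ≅ Z^10.

∂_1: C_1 → C_0 is given by ∂[p,q] = [q] − [p].
As a 6×15 matrix over Z this has rank 5, with invariant factors (1,1,1,1,1).

∂_2: C_2 → C_1 acts by ∂[p,q,r] = [q,r] − [p,r] + [p,q]. For instance
  ∂[1,2,4] = [2,4] − [1,4] + [1,2],
  ∂[1,2,3] = [2,3] − [1,3] + [1,2].
The 15×10 boundary matrix has rank 10 and Smith normal form diag(1,1,1,1,1,1,1,1,1,2).

From H_k ≅ ker(∂_k) / im(∂_{k+1}) we obtain:

  H_0: rank C_0 − rank ∂_1 = 6 − 5 = 1, and the invariant factors of ∂_1 are all 1, so H_0 = Z.
  H_1: rank ker ∂_1 − rank ∂_2 = (15 − 5) − 10 = 0, and ∂_2 has invariant factor 2 > 1, so H_1 = Z/2Z.
  H_2: rank ker ∂_2 − rank ∂_3 = (10 − 10) − 0 = 0, and there is no ∂_3, so H_2 = 0.

As a check, the Euler characteristic is 6 − 15 + 10 = 1, which agrees with 1 − 0 + 0 = 1.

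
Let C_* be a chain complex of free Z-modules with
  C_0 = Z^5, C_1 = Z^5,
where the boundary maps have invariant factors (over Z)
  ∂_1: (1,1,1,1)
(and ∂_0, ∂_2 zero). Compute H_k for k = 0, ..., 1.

H_0: b_0 = 5 − 0 − 4 = 1; torsion from ∂_1 factors > 1: none. So H_0 ≅ Z.
H_1: b_1 = 5 − 4 − 0 = 1; torsion from ∂_2 factors > 1: none. So H_1 ≅ Z.

H_0 ≅ Z,  H_1 ≅ Z.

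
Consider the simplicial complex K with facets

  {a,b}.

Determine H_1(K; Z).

H_1 ≅ 0.

Take the total order a < b on the vertex set. Then K (dimension 1) consists of the simplices:

  0-simplices (2): a, b
  1-simplices (1): ab

giving chain groups C_0 ≅ Z^2, C_1 ≅ Z^1.

Boundary ∂_1: C_1 → C_0 is given by ∂[p,q] = [q] − [p]. For instance
  ∂ab = b − a.
This gives a 2×1 integer matrix of rank 1; reducing to Smith normal form yields diagonal entries (1).

Now H_k = ker ∂_k / im ∂_{k+1}, so:

  H_1: rank ker ∂_1 − rank ∂_2 = (1 − 1) − 0 = 0, and there is no ∂_2, so H_1 = 0.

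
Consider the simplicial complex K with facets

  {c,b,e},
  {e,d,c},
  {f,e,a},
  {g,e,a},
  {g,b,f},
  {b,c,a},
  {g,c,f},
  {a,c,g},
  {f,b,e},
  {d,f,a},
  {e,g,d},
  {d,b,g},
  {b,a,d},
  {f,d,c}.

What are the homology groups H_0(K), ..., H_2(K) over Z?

Fix the vertex order a < b < c < d < e < f < g and write every simplex with vertices in increasing order. Then dim K = 2 and the simplices of K are:

  0-simplices (7): a, b, c, d, e, f, g
  1-simplices (21): ab, ac, ad, ae, af, ag, bc, bd, be, bf, bg, cd, ce, cf, cg, de, df, dg, ef, eg, fg
  2-simplices (14): abc, abd, acg, adf, aef, aeg, bce, bdg, bef, bfg, cde, cdf, cfg, deg

so the chain groups are C_0 ≅ Z^7, C_1 ≅ Z^21, C_2 ≅ Z^14.

The boundary map ∂_1: C_1 → C_0 maps an edge to its endpoints' difference, ∂[p,q] = q − p.
The 7×21 boundary matrix has rank 6 and Smith normal form diag(1,1,1,1,1,1).

The boundary map ∂_2: C_2 → C_1 sends each 2-simplex [p,q,r] to [q,r] − [p,r] + [p,q]. For instance
  ∂aeg = eg − ag + ae,
  ∂bce = ce − be + bc.
The 21×14 boundary matrix has rank 13 and Smith normal form diag(1,1,1,1,1,1,1,1,1,1,1,1,1).

From H_k ≅ ker(∂_k) / im(∂_{k+1}) we obtain:

  H_0: rank C_0 − rank ∂_1 = 7 − 6 = 1, and the invariant factors of ∂_1 are all 1, so H_0 ≅ Z.
  H_1: rank ker ∂_1 − rank ∂_2 = (21 − 6) − 13 = 2, and the invariant factors of ∂_2 are all 1, so H_1 ≅ Z^2.
  H_2: rank ker ∂_2 − rank ∂_3 = (14 − 13) − 0 = 1, and there is no ∂_3, so H_2 ≅ Z.

H_0 ≅ Z,  H_1 ≅ Z^2,  H_2 ≅ Z.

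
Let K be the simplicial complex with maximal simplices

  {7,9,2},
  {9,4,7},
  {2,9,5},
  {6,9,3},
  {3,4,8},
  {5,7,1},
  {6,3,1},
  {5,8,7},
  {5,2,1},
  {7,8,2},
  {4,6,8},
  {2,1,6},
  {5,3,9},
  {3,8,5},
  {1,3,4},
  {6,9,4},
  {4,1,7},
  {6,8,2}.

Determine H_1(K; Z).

We work with the vertex ordering 1 < 2 < 3 < 4 < 5 < 6 < 7 < 8 < 9. The simplices of K, each written with vertices in increasing order, are:

  0-simplices (9): [1], [2], [3], [4], [5], [6], [7], [8], [9]
  1-simplices (27): (27 of them)
  2-simplices (18): [1,2,5], [1,2,6], [1,3,4], [1,3,6], [1,4,7], [1,5,7], [2,5,9], [2,6,8], [2,7,8], [2,7,9], [3,4,8], [3,5,8], [3,5,9], [3,6,9], [4,6,8], [4,6,9], [4,7,9], [5,7,8]

so the chain groups are C_0 ≅ Z^9, C_1 ≅ Z^27, C_2 ≅ Z^18.

∂_1: C_1 → C_0 maps an edge to its endpoints' difference, ∂[p,q] = q − p. For instance
  ∂[1,7] = [7] − [1].
As a 9×27 matrix over Z this has rank 8, with invariant factors (1,1,1,1,1,1,1,1).

Boundary ∂_2: C_2 → C_1 maps a triangle to the signed sum of its edges. For instance
  ∂[2,5,9] = [5,9] − [2,9] + [2,5],
  ∂[3,5,8] = [5,8] − [3,8] + [3,5].
The resulting 27×18 matrix has rank 18, and its Smith normal form has invariant factors (1,1,1,1,1,1,1,1,1,1,1,1,1,1,1,1,1,2).

Computing H_k = (kernel of ∂_k) / (image of ∂_{k+1}):

  H_1: rank ker ∂_1 − rank ∂_2 = (27 − 8) − 18 = 1, and ∂_2 has invariant factor 2 > 1, so H_1 ≅ Z ⊕ Z/2.

H_1 = Z ⊕ Z/2.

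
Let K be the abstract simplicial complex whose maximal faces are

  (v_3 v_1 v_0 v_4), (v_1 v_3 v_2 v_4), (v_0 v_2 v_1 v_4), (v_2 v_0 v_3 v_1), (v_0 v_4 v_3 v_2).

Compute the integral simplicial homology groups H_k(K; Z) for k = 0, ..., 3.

H_0 ≅ Z,  H_1 = 0,  H_2 = 0,  H_3 ≅ Z.

Order the vertices as v_0 < v_1 < v_2 < v_3 < v_4. Listing each simplex with vertices in this order, K has dimension 3 with simplices:

  0-simplices (5): [v_0], [v_1], [v_2], [v_3], [v_4]
  1-simplices (10): [v_0,v_1], [v_0,v_2], [v_0,v_3], [v_0,v_4], [v_1,v_2], [v_1,v_3], [v_1,v_4], [v_2,v_3], [v_2,v_4], [v_3,v_4]
  2-simplices (10): [v_0,v_1,v_2], [v_0,v_1,v_3], [v_0,v_1,v_4], [v_0,v_2,v_3], [v_0,v_2,v_4], [v_0,v_3,v_4], [v_1,v_2,v_3], [v_1,v_2,v_4], [v_1,v_3,v_4], [v_2,v_3,v_4]
  3-simplices (5): [v_0,v_1,v_2,v_3], [v_0,v_1,v_2,v_4], [v_0,v_1,v_3,v_4], [v_0,v_2,v_3,v_4], [v_1,v_2,v_3,v_4]

giving chain groups C_0 ≅ Z^5, C_1 ≅ Z^10, C_2 ≅ Z^10, C_3 ≅ Z^5.

∂_1: C_1 → C_0 maps an edge to its endpoints' difference, ∂[p,q] = q − p. For instance
  ∂[v_0,v_1] = [v_1] − [v_0].
This gives a 5×10 integer matrix of rank 4; reducing to Smith normal form yields diagonal entries (1,1,1,1).

∂_2: C_2 → C_1 acts by ∂[p,q,r] = [q,r] − [p,r] + [p,q]. For instance
  ∂[v_1,v_2,v_3] = [v_2,v_3] − [v_1,v_3] + [v_1,v_2],
  ∂[v_0,v_1,v_4] = [v_1,v_4] − [v_0,v_4] + [v_0,v_1].
As a 10×10 matrix over Z this has rank 6, with invariant factors (1,1,1,1,1,1).

Boundary ∂_3: C_3 → C_2 sends each 3-simplex σ to the alternating sum Σ_i (−1)^i (σ with its i-th vertex removed). For instance
  ∂[v_0,v_1,v_3,v_4] = [v_1,v_3,v_4] − [v_0,v_3,v_4] + [v_0,v_1,v_4] − [v_0,v_1,v_3],
  ∂[v_0,v_1,v_2,v_4] = [v_1,v_2,v_4] − [v_0,v_2,v_4] + [v_0,v_1,v_4] − [v_0,v_1,v_2].
As a 10×5 matrix over Z this has rank 4, with invariant factors (1,1,1,1).

Reading off H_k = ker ∂_k / im ∂_{k+1}:

  H_0: rank C_0 − rank ∂_1 = 5 − 4 = 1, and the invariant factors of ∂_1 are all 1, so H_0 ≅ Z.
  H_1: rank ker ∂_1 − rank ∂_2 = (10 − 4) − 6 = 0, and the invariant factors of ∂_2 are all 1, so H_1 ≅ 0.
  H_2: rank ker ∂_2 − rank ∂_3 = (10 − 6) − 4 = 0, and the invariant factors of ∂_3 are all 1, so H_2 ≅ 0.
  H_3: rank ker ∂_3 − rank ∂_4 = (5 − 4) − 0 = 1, and there is no ∂_4, so H_3 ≅ Z.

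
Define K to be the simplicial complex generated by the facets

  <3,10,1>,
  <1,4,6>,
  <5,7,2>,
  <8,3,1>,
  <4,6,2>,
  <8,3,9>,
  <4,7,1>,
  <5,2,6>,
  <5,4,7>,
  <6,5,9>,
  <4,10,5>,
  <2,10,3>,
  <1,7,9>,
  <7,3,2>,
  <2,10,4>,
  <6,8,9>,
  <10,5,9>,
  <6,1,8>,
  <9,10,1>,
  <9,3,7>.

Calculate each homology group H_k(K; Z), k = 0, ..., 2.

H_0 ≅ Z,  H_1 ≅ Z × Z/2,  H_2 = 0.

K has 10 vertices, 30 edges, 20 triangles.
rank ∂_0 = 0, rank ∂_1 = 9 ⇒ b_0 = 10 − 0 − 9 = 1; all invariant factors of ∂_1 are 1 so no torsion. So H_0 = Z.
rank ∂_1 = 9, rank ∂_2 = 20 ⇒ b_1 = 30 − 9 − 20 = 1; ∂_2 has invariant factor(s) [2] giving torsion. So H_1 = Z × Z/2.
rank ∂_2 = 20, rank ∂_3 = 0 ⇒ b_2 = 20 − 20 − 0 = 0. So H_2 = 0.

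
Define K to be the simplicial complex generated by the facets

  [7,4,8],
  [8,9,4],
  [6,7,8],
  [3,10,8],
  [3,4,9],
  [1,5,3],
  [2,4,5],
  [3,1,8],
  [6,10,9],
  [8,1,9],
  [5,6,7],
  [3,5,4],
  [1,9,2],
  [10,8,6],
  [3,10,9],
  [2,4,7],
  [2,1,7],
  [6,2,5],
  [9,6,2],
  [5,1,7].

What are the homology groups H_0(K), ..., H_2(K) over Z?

H_0 = Z,  H_1 = Z ⊕ Z_2,  H_2 = 0.

Take the total order 1 < 2 < 3 < 4 < 5 < 6 < 7 < 8 < 9 < 10 on the vertex set. Then K (dimension 2) consists of the simplices:

  0-simplices (10): [1], [2], [3], [4], [5], [6], [7], [8], [9], [10]
  1-simplices (30): (30 of them)
  2-simplices (20): (20 of them)

so the chain groups are C_0 ≅ Z^10, C_1 ≅ Z^30, C_2 ≅ Z^20.

Boundary ∂_1: C_1 → C_0 is given by ∂[p,q] = [q] − [p].
The 10×30 boundary matrix has rank 9 and Smith normal form diag(1,1,1,1,1,1,1,1,1).

∂_2: C_2 → C_1 acts by ∂[p,q,r] = [q,r] − [p,r] + [p,q]. For instance
  ∂[2,4,7] = [4,7] − [2,7] + [2,4],
  ∂[3,8,10] = [8,10] − [3,10] + [3,8].
This gives a 30×20 integer matrix of rank 20; reducing to Smith normal form yields diagonal entries (1,1,1,1,1,1,1,1,1,1,1,1,1,1,1,1,1,1,1,2).

Computing H_k = (kernel of ∂_k) / (image of ∂_{k+1}):

  H_0: rank C_0 − rank ∂_1 = 10 − 9 = 1, and the invariant factors of ∂_1 are all 1, so H_0 ≅ Z.
  H_1: rank ker ∂_1 − rank ∂_2 = (30 − 9) − 20 = 1, and ∂_2 has invariant factor 2 > 1, so H_1 ≅ Z ⊕ Z_2.
  H_2: rank ker ∂_2 − rank ∂_3 = (20 − 20) − 0 = 0, and there is no ∂_3, so H_2 ≅ 0.

(K is a triangulation of the Klein bottle.)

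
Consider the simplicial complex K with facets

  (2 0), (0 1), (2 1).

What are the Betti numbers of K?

Take the total order 0 < 1 < 2 on the vertex set. Then K (dimension 1) consists of the simplices:

  0-simplices (3): [0], [1], [2]
  1-simplices (3): [0,1], [0,2], [1,2]

Hence C_0 ≅ Z^3, C_1 ≅ Z^3.

∂_1: C_1 → C_0 is given by ∂[p,q] = [q] − [p].
The resulting 3×3 matrix has rank 2, and its Smith normal form has invariant factors (1,1).

Now H_k = ker ∂_k / im ∂_{k+1}, so:

  H_0: rank C_0 − rank ∂_1 = 3 − 2 = 1, and the invariant factors of ∂_1 are all 1, so H_0 ≅ Z.
  H_1: rank ker ∂_1 − rank ∂_2 = (3 − 2) − 0 = 1, and there is no ∂_2, so H_1 ≅ Z.

Hence the Betti numbers are b_0 = 1, b_1 = 1.

b_0 = 1, b_1 = 1.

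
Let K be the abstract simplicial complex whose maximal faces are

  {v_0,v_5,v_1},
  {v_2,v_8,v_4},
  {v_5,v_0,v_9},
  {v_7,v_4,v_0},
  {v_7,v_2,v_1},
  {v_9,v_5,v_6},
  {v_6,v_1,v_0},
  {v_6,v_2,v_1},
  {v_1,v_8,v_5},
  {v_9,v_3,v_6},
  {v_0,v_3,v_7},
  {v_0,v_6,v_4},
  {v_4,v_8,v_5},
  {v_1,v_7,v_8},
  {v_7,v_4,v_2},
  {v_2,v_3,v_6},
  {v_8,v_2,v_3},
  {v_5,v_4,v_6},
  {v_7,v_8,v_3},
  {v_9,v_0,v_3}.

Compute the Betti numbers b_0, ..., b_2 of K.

Order the vertices as v_0 < v_1 < v_2 < v_3 < v_4 < v_5 < v_6 < v_7 < v_8 < v_9. Listing each simplex with vertices in this order, K has dimension 2 with simplices:

  0-simplices (10): [v_0], [v_1], [v_2], [v_3], [v_4], [v_5], [v_6], [v_7], [v_8], [v_9]
  1-simplices (30): (30 of them)
  2-simplices (20): (20 of them)

giving chain groups C_0 ≅ Z^10, C_1 ≅ Z^30, C_2 ≅ Z^20.

The boundary map ∂_1: C_1 → C_0 is given by ∂[p,q] = [q] − [p]. For instance
  ∂[v_2,v_7] = [v_7] − [v_2].
This gives a 10×30 integer matrix of rank 9; reducing to Smith normal form yields diagonal entries (1,1,1,1,1,1,1,1,1).

Boundary ∂_2: C_2 → C_1 sends each 2-simplex [p,q,r] to [q,r] − [p,r] + [p,q]. For instance
  ∂[v_3,v_7,v_8] = [v_7,v_8] − [v_3,v_8] + [v_3,v_7],
  ∂[v_2,v_4,v_7] = [v_4,v_7] − [v_2,v_7] + [v_2,v_4].
The 30×20 boundary matrix has rank 20 and Smith normal form diag(1,1,1,1,1,1,1,1,1,1,1,1,1,1,1,1,1,1,1,2).

From H_k ≅ ker(∂_k) / im(∂_{k+1}) we obtain:

  H_0: rank C_0 − rank ∂_1 = 10 − 9 = 1, and the invariant factors of ∂_1 are all 1, so H_0 = Z.
  H_1: rank ker ∂_1 − rank ∂_2 = (30 − 9) − 20 = 1, and ∂_2 has invariant factor 2 > 1, so H_1 = Z ⊕ Z/2Z.
  H_2: rank ker ∂_2 − rank ∂_3 = (20 − 20) − 0 = 0, and there is no ∂_3, so H_2 = 0.

Hence the Betti numbers are b_0 = 1, b_1 = 1, b_2 = 0.

b_0 = 1, b_1 = 1, b_2 = 0.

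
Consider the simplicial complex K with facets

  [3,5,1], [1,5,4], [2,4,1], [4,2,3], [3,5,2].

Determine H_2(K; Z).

We work with the vertex ordering 1 < 2 < 3 < 4 < 5. The simplices of K, each written with vertices in increasing order, are:

  0-simplices (5): [1], [2], [3], [4], [5]
  1-simplices (10): [1,2], [1,3], [1,4], [1,5], [2,3], [2,4], [2,5], [3,4], [3,5], [4,5]
  2-simplices (5): [1,2,4], [1,3,5], [1,4,5], [2,3,4], [2,3,5]

Hence C_0 ≅ Z^5, C_1 ≅ Z^10, C_2 ≅ Z^5.

∂_1: C_1 → C_0 maps an edge to its endpoints' difference, ∂[p,q] = q − p. For instance
  ∂[2,3] = [3] − [2].
As a 5×10 matrix over Z this has rank 4, with invariant factors (1,1,1,1).

The boundary map ∂_2: C_2 → C_1 sends each 2-simplex [p,q,r] to [q,r] − [p,r] + [p,q]. For instance
  ∂[2,3,4] = [3,4] − [2,4] + [2,3],
  ∂[1,2,4] = [2,4] − [1,4] + [1,2].
As a 10×5 matrix over Z this has rank 5, with invariant factors (1,1,1,1,1).

Now H_k = ker ∂_k / im ∂_{k+1}, so:

  H_2: rank ker ∂_2 − rank ∂_3 = (5 − 5) − 0 = 0, and there is no ∂_3, so H_2 = 0.

(K is a triangulation of the Möbius band.)

H_2 ≅ 0.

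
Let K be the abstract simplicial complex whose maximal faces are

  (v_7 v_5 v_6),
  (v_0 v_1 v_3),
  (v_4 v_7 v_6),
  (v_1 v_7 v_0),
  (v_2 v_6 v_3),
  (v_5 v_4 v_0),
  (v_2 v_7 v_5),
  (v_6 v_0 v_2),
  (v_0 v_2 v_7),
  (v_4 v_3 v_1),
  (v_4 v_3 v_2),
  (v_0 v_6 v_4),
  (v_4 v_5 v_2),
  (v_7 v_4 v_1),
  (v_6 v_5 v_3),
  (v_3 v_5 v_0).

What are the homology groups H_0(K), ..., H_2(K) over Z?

Fix the vertex order v_0 < v_1 < v_2 < v_3 < v_4 < v_5 < v_6 < v_7 and write every simplex with vertices in increasing order. Then dim K = 2 and the simplices of K are:

  0-simplices (8): [v_0], [v_1], [v_2], [v_3], [v_4], [v_5], [v_6], [v_7]
  1-simplices (24): (24 of them)
  2-simplices (16): (16 of them)

Hence C_0 ≅ Z^8, C_1 ≅ Z^24, C_2 ≅ Z^16.

The boundary map ∂_1: C_1 → C_0 sends each edge [p,q] (with p < q) to q − p. For instance
  ∂[v_5,v_7] = [v_7] − [v_5].
As a 8×24 matrix over Z this has rank 7, with invariant factors (1,1,1,1,1,1,1).

Boundary ∂_2: C_2 → C_1 sends each 2-simplex [p,q,r] to [q,r] − [p,r] + [p,q]. For instance
  ∂[v_1,v_3,v_4] = [v_3,v_4] − [v_1,v_4] + [v_1,v_3],
  ∂[v_0,v_1,v_7] = [v_1,v_7] − [v_0,v_7] + [v_0,v_1].
This gives a 24×16 integer matrix of rank 15; reducing to Smith normal form yields diagonal entries (1,1,1,1,1,1,1,1,1,1,1,1,1,1,1).

Reading off H_k = ker ∂_k / im ∂_{k+1}:

  H_0: rank C_0 − rank ∂_1 = 8 − 7 = 1, and the invariant factors of ∂_1 are all 1, so H_0 = Z.
  H_1: rank ker ∂_1 − rank ∂_2 = (24 − 7) − 15 = 2, and the invariant factors of ∂_2 are all 1, so H_1 = Z^2.
  H_2: rank ker ∂_2 − rank ∂_3 = (16 − 15) − 0 = 1, and there is no ∂_3, so H_2 = Z.

H_0 ≅ Z,  H_1 ≅ Z^2,  H_2 ≅ Z.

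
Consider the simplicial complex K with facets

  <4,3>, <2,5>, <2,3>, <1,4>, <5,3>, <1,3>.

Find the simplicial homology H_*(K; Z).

Order the vertices as 1 < 2 < 3 < 4 < 5. Listing each simplex with vertices in this order, K has dimension 1 with simplices:

  0-simplices (5): [1], [2], [3], [4], [5]
  1-simplices (6): [1,3], [1,4], [2,3], [2,5], [3,4], [3,5]

so the chain groups are C_0 ≅ Z^5, C_1 ≅ Z^6.

Boundary ∂_1: C_1 → C_0 sends each edge [p,q] (with p < q) to q − p.
As a 5×6 matrix over Z this has rank 4, with invariant factors (1,1,1,1).

From H_k ≅ ker(∂_k) / im(∂_{k+1}) we obtain:

  H_0: rank C_0 − rank ∂_1 = 5 − 4 = 1, and the invariant factors of ∂_1 are all 1, so H_0 ≅ Z.
  H_1: rank ker ∂_1 − rank ∂_2 = (6 − 4) − 0 = 2, and there is no ∂_2, so H_1 ≅ Z^2.

As a check, the Euler characteristic is 5 − 6 = -1, which agrees with 1 − 2 = -1.
(K is a triangulation of a wedge of 2 circles.)

H_0 = Z,  H_1 = Z^2.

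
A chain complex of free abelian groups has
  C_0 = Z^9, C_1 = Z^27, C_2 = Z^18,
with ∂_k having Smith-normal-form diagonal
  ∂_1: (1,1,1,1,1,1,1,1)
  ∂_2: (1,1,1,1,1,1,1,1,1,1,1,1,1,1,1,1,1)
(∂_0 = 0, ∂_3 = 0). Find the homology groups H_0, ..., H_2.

H_0 ≅ Z,  H_1 ≅ Z^2,  H_2 ≅ Z.

H_0: b_0 = 9 − 0 − 8 = 1; torsion from ∂_1 factors > 1: none. So H_0 ≅ Z.
H_1: b_1 = 27 − 8 − 17 = 2; torsion from ∂_2 factors > 1: none. So H_1 ≅ Z^2.
H_2: b_2 = 18 − 17 − 0 = 1; torsion from ∂_3 factors > 1: none. So H_2 ≅ Z.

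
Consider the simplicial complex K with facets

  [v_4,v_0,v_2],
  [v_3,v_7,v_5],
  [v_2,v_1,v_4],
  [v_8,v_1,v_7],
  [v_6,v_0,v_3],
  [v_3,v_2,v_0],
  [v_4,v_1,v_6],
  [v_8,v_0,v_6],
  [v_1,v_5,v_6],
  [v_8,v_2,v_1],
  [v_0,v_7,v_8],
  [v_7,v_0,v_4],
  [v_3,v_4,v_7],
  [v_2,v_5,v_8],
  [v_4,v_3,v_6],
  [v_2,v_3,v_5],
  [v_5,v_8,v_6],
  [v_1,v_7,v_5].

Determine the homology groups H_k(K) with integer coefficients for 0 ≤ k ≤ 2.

Order the vertices as v_0 < v_1 < v_2 < v_3 < v_4 < v_5 < v_6 < v_7 < v_8. Listing each simplex with vertices in this order, K has dimension 2 with simplices:

  0-simplices (9): [v_0], [v_1], [v_2], [v_3], [v_4], [v_5], [v_6], [v_7], [v_8]
  1-simplices (27): (27 of them)
  2-simplices (18): (18 of them)

so the chain groups are C_0 ≅ Z^9, C_1 ≅ Z^27, C_2 ≅ Z^18.

Boundary ∂_1: C_1 → C_0 maps an edge to its endpoints' difference, ∂[p,q] = q − p. For instance
  ∂[v_2,v_4] = [v_4] − [v_2].
As a 9×27 matrix over Z this has rank 8, with invariant factors (1,1,1,1,1,1,1,1).

∂_2: C_2 → C_1 acts by ∂[p,q,r] = [q,r] − [p,r] + [p,q]. For instance
  ∂[v_1,v_2,v_8] = [v_2,v_8] − [v_1,v_8] + [v_1,v_2],
  ∂[v_2,v_5,v_8] = [v_5,v_8] − [v_2,v_8] + [v_2,v_5].
The resulting 27×18 matrix has rank 18, and its Smith normal form has invariant factors (1,1,1,1,1,1,1,1,1,1,1,1,1,1,1,1,1,2).

Computing H_k = (kernel of ∂_k) / (image of ∂_{k+1}):

  H_0: rank C_0 − rank ∂_1 = 9 − 8 = 1, and the invariant factors of ∂_1 are all 1, so H_0 ≅ Z.
  H_1: rank ker ∂_1 − rank ∂_2 = (27 − 8) − 18 = 1, and ∂_2 has invariant factor 2 > 1, so H_1 ≅ Z ⊕ Z/2Z.
  H_2: rank ker ∂_2 − rank ∂_3 = (18 − 18) − 0 = 0, and there is no ∂_3, so H_2 ≅ 0.

H_0 = Z,  H_1 = Z ⊕ Z/2Z,  H_2 = 0.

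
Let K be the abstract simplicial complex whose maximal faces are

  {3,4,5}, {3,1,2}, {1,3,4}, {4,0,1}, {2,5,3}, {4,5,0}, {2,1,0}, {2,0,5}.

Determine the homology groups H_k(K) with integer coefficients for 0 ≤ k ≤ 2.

H_0 = Z,  H_1 = 0,  H_2 = Z.

We work with the vertex ordering 0 < 1 < 2 < 3 < 4 < 5. The simplices of K, each written with vertices in increasing order, are:

  0-simplices (6): [0], [1], [2], [3], [4], [5]
  1-simplices (12): [0,1], [0,2], [0,4], [0,5], [1,2], [1,3], [1,4], [2,3], [2,5], [3,4], [3,5], [4,5]
  2-simplices (8): [0,1,2], [0,1,4], [0,2,5], [0,4,5], [1,2,3], [1,3,4], [2,3,5], [3,4,5]

giving chain groups C_0 ≅ Z^6, C_1 ≅ Z^12, C_2 ≅ Z^8.

The boundary map ∂_1: C_1 → C_0 sends each edge [p,q] (with p < q) to q − p.
As a 6×12 matrix over Z this has rank 5, with invariant factors (1,1,1,1,1).

The boundary map ∂_2: C_2 → C_1 sends each 2-simplex [p,q,r] to [q,r] − [p,r] + [p,q]. For instance
  ∂[2,3,5] = [3,5] − [2,5] + [2,3],
  ∂[0,4,5] = [4,5] − [0,5] + [0,4].
The resulting 12×8 matrix has rank 7, and its Smith normal form has invariant factors (1,1,1,1,1,1,1).

Now H_k = ker ∂_k / im ∂_{k+1}, so:

  H_0: rank C_0 − rank ∂_1 = 6 − 5 = 1, and the invariant factors of ∂_1 are all 1, so H_0 ≅ Z.
  H_1: rank ker ∂_1 − rank ∂_2 = (12 − 5) − 7 = 0, and the invariant factors of ∂_2 are all 1, so H_1 ≅ 0.
  H_2: rank ker ∂_2 − rank ∂_3 = (8 − 7) − 0 = 1, and there is no ∂_3, so H_2 ≅ Z.

(K is a triangulation of the 2-sphere S^2.)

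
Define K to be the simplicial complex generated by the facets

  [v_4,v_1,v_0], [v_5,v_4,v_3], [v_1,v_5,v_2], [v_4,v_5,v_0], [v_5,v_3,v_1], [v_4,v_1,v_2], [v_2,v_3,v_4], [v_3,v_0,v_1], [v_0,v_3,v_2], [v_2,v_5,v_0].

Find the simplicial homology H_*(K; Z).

H_0 = Z,  H_1 = Z/2,  H_2 = 0.

We work with the vertex ordering v_0 < v_1 < v_2 < v_3 < v_4 < v_5. The simplices of K, each written with vertices in increasing order, are:

  0-simplices (6): [v_0], [v_1], [v_2], [v_3], [v_4], [v_5]
  1-simplices (15): (15 of them)
  2-simplices (10): [v_0,v_1,v_3], [v_0,v_1,v_4], [v_0,v_2,v_3], [v_0,v_2,v_5], [v_0,v_4,v_5], [v_1,v_2,v_4], [v_1,v_2,v_5], [v_1,v_3,v_5], [v_2,v_3,v_4], [v_3,v_4,v_5]

so the chain groups are C_0 ≅ Z^6, C_1 ≅ Z^15, C_2 ≅ Z^10.

The boundary map ∂_1: C_1 → C_0 is given by ∂[p,q] = [q] − [p].
As a 6×15 matrix over Z this has rank 5, with invariant factors (1,1,1,1,1).

∂_2: C_2 → C_1 sends each 2-simplex [p,q,r] to [q,r] − [p,r] + [p,q]. For instance
  ∂[v_1,v_2,v_4] = [v_2,v_4] − [v_1,v_4] + [v_1,v_2],
  ∂[v_0,v_1,v_4] = [v_1,v_4] − [v_0,v_4] + [v_0,v_1].
As a 15×10 matrix over Z this has rank 10, with invariant factors (1,1,1,1,1,1,1,1,1,2).

Reading off H_k = ker ∂_k / im ∂_{k+1}:

  H_0: rank C_0 − rank ∂_1 = 6 − 5 = 1, and the invariant factors of ∂_1 are all 1, so H_0 ≅ Z.
  H_1: rank ker ∂_1 − rank ∂_2 = (15 − 5) − 10 = 0, and ∂_2 has invariant factor 2 > 1, so H_1 ≅ Z/2.
  H_2: rank ker ∂_2 − rank ∂_3 = (10 − 10) − 0 = 0, and there is no ∂_3, so H_2 ≅ 0.

As a check, the Euler characteristic is 6 − 15 + 10 = 1, which agrees with 1 − 0 + 0 = 1.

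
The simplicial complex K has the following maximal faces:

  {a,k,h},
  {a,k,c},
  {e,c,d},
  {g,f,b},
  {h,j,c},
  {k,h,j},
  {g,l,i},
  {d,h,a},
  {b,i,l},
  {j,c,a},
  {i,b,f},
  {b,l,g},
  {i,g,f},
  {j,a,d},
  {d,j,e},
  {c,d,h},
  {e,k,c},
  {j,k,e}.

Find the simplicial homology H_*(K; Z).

H_0 = Z^2,  H_1 = Z/2,  H_2 = Z.

Take the total order a < b < c < d < e < f < g < h < i < j < k < l on the vertex set. Then K (dimension 2) consists of the simplices:

  0-simplices (12): a, b, c, d, e, f, g, h, i, j, k, l
  1-simplices (27): ac, ad, ah, aj, ak, bf, bg, bi, bl, cd, ce, ch, cj, ck, de, dh, dj, ej, ek, fg, fi, gi, gl, hj, hk, il, jk
  2-simplices (18): acj, ack, adh, adj, ahk, bfg, bfi, bgl, bil, cde, cdh, cek, chj, dej, ejk, fgi, gil, hjk

Hence C_0 ≅ Z^12, C_1 ≅ Z^27, C_2 ≅ Z^18.

Boundary ∂_1: C_1 → C_0 sends each edge [p,q] (with p < q) to q − p. For instance
  ∂ad = d − a.
The resulting 12×27 matrix has rank 10, and its Smith normal form has invariant factors (1,1,1,1,1,1,1,1,1,1).

The boundary map ∂_2: C_2 → C_1 maps a triangle to the signed sum of its edges. For instance
  ∂gil = il − gl + gi,
  ∂cdh = dh − ch + cd.
As a 27×18 matrix over Z this has rank 17, with invariant factors (1,1,1,1,1,1,1,1,1,1,1,1,1,1,1,1,2).

Computing H_k = (kernel of ∂_k) / (image of ∂_{k+1}):

  H_0: rank C_0 − rank ∂_1 = 12 − 10 = 2, and the invariant factors of ∂_1 are all 1, so H_0 ≅ Z^2.
  H_1: rank ker ∂_1 − rank ∂_2 = (27 − 10) − 17 = 0, and ∂_2 has invariant factor 2 > 1, so H_1 ≅ Z/2.
  H_2: rank ker ∂_2 − rank ∂_3 = (18 − 17) − 0 = 1, and there is no ∂_3, so H_2 ≅ Z.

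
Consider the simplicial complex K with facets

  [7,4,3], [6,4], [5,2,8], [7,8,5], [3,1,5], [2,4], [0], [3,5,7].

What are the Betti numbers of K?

b_0 = 2, b_1 = 1, b_2 = 0.

Fix the vertex order 0 < 1 < 2 < 3 < 4 < 5 < 6 < 7 < 8 and write every simplex with vertices in increasing order. Then dim K = 2 and the simplices of K are:

  0-simplices (9): [0], [1], [2], [3], [4], [5], [6], [7], [8]
  1-simplices (13): [1,3], [1,5], [2,4], [2,5], [2,8], [3,4], [3,5], [3,7], [4,6], [4,7], [5,7], [5,8], [7,8]
  2-simplices (5): [1,3,5], [2,5,8], [3,4,7], [3,5,7], [5,7,8]

giving chain groups C_0 ≅ Z^9, C_1 ≅ Z^13, C_2 ≅ Z^5.

∂_1: C_1 → C_0 maps an edge to its endpoints' difference, ∂[p,q] = q − p. For instance
  ∂[5,7] = [7] − [5].
The 9×13 boundary matrix has rank 7 and Smith normal form diag(1,1,1,1,1,1,1).

∂_2: C_2 → C_1 sends each 2-simplex [p,q,r] to [q,r] − [p,r] + [p,q]. For instance
  ∂[3,4,7] = [4,7] − [3,7] + [3,4],
  ∂[5,7,8] = [7,8] − [5,8] + [5,7].
The resulting 13×5 matrix has rank 5, and its Smith normal form has invariant factors (1,1,1,1,1).

Now H_k = ker ∂_k / im ∂_{k+1}, so:

  H_0: rank C_0 − rank ∂_1 = 9 − 7 = 2, and the invariant factors of ∂_1 are all 1, so H_0 = Z^2.
  H_1: rank ker ∂_1 − rank ∂_2 = (13 − 7) − 5 = 1, and the invariant factors of ∂_2 are all 1, so H_1 = Z.
  H_2: rank ker ∂_2 − rank ∂_3 = (5 − 5) − 0 = 0, and there is no ∂_3, so H_2 = 0.

Hence the Betti numbers are b_0 = 2, b_1 = 1, b_2 = 0.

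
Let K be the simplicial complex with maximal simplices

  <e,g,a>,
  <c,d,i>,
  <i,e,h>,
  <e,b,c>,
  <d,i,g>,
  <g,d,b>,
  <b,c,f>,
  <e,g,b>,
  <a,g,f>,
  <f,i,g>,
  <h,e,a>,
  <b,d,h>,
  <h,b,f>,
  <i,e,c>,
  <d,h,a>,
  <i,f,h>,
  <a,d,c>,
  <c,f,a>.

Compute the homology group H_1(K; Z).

K has 9 vertices, 27 edges, 18 triangles.
rank ∂_1 = 8, rank ∂_2 = 17 ⇒ b_1 = 27 − 8 − 17 = 2; all invariant factors of ∂_2 are 1 so no torsion. So H_1 = Z^2.

H_1 ≅ Z^2.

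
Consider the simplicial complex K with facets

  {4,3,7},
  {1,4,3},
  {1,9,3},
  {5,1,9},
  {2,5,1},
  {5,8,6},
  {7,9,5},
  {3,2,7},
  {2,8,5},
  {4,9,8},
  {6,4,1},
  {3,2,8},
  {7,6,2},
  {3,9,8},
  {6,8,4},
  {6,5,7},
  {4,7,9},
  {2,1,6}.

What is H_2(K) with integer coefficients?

H_2 ≅ 0.

We work with the vertex ordering 1 < 2 < 3 < 4 < 5 < 6 < 7 < 8 < 9. The simplices of K, each written with vertices in increasing order, are:

  0-simplices (9): [1], [2], [3], [4], [5], [6], [7], [8], [9]
  1-simplices (27): (27 of them)
  2-simplices (18): [1,2,5], [1,2,6], [1,3,4], [1,3,9], [1,4,6], [1,5,9], [2,3,7], [2,3,8], [2,5,8], [2,6,7], [3,4,7], [3,8,9], [4,6,8], [4,7,9], [4,8,9], [5,6,7], [5,6,8], [5,7,9]

so the chain groups are C_0 ≅ Z^9, C_1 ≅ Z^27, C_2 ≅ Z^18.

Boundary ∂_1: C_1 → C_0 sends each edge [p,q] (with p < q) to q − p.
The resulting 9×27 matrix has rank 8, and its Smith normal form has invariant factors (1,1,1,1,1,1,1,1).

∂_2: C_2 → C_1 acts by ∂[p,q,r] = [q,r] − [p,r] + [p,q]. For instance
  ∂[2,3,7] = [3,7] − [2,7] + [2,3],
  ∂[1,3,9] = [3,9] − [1,9] + [1,3].
This gives a 27×18 integer matrix of rank 18; reducing to Smith normal form yields diagonal entries (1,1,1,1,1,1,1,1,1,1,1,1,1,1,1,1,1,2).

Computing H_k = (kernel of ∂_k) / (image of ∂_{k+1}):

  H_2: rank ker ∂_2 − rank ∂_3 = (18 − 18) − 0 = 0, and there is no ∂_3, so H_2 ≅ 0.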